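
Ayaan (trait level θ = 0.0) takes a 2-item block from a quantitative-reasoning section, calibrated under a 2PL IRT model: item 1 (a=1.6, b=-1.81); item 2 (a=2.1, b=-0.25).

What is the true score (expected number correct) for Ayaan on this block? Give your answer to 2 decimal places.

1.58

P(θ) = 1 / (1 + exp(−a(θ − b)))
P_1 = 1/(1+e^{-2.8960}) = 0.9476
P_2 = 1/(1+e^{-0.5250}) = 0.6283
E[score] = 0.9476 + 0.6283 = 1.5760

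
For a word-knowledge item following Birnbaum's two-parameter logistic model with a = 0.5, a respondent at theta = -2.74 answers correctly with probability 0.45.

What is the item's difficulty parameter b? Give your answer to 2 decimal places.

P(theta) = 1 / (1 + exp(−a(theta − b)))
logit(0.45) = ln(0.45/0.55) = -0.2007
b = theta − logit/(a) = -2.74 − (-0.2007)/0.5000 = -2.3387

-2.34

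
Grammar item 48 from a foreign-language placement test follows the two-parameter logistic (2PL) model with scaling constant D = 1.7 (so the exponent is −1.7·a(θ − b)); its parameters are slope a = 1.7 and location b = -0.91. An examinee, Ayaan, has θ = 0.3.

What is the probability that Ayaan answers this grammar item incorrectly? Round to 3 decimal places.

P(θ) = 1 / (1 + exp(−D·a(θ − b)))
Exponent: 1.7 × 1.7 × (0.3 − (-0.91)) = 3.4969
1/(1 + e^{-3.4969}) = 0.9706
P = 0.9706
P(incorrect) = 1 − 0.9706 = 0.0294

0.029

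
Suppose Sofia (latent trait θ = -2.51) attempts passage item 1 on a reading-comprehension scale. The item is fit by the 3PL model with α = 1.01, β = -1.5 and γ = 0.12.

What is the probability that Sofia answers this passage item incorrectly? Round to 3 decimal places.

0.647

P(θ) = γ + (1 − γ) · 1 / (1 + exp(−α(θ − β)))
Exponent: 1.01 × (-2.51 − (-1.5)) = -1.0201
1/(1 + e^{1.0201}) = 0.2650
P = 0.12 + 0.88 × 0.2650 = 0.3532
P(incorrect) = 1 − 0.3532 = 0.6468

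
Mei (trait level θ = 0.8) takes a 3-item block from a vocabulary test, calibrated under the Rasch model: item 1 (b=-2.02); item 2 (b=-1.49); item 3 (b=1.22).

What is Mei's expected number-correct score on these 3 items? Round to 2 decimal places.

P(θ) = 1 / (1 + exp(−(θ − b)))
P_1 = 1/(1+e^{-2.8200}) = 0.9437
P_2 = 1/(1+e^{-2.2900}) = 0.9080
P_3 = 1/(1+e^{0.4200}) = 0.3965
E[score] = 0.9437 + 0.9080 + 0.3965 = 2.2483

2.25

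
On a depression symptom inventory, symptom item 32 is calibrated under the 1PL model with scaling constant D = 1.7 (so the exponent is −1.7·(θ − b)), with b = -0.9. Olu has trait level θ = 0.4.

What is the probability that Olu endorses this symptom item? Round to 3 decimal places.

0.901

P(θ) = 1 / (1 + exp(−D·(θ − b)))
Exponent: 1.7 × (0.4 − (-0.9)) = 2.2100
1/(1 + e^{-2.2100}) = 0.9011
P = 0.9011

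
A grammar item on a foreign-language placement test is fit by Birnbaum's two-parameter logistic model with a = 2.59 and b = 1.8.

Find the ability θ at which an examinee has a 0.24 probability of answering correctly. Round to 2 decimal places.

P(θ) = 1 / (1 + exp(−a(θ − b)))
logit = ln(0.2400/0.7600) = -1.1527
θ = b + logit/(a) = 1.8 + (-1.1527)/2.5900 = 1.3549

1.35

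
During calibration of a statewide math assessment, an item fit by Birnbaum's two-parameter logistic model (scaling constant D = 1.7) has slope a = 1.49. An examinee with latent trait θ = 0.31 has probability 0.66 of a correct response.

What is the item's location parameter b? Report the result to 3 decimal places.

P(θ) = 1 / (1 + exp(−D·a(θ − b)))
logit(0.66) = ln(0.66/0.34) = 0.6633
b = θ − logit/(1.7·a) = 0.31 − 0.6633/2.5330 = 0.0481

0.048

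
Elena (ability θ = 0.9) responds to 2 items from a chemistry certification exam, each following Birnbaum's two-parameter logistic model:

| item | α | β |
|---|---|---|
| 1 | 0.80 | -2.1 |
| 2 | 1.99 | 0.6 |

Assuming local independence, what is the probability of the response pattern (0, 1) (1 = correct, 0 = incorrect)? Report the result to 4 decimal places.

P(θ) = 1 / (1 + exp(−α(θ − β)))
P_1 = 1/(1+e^{-2.4000}) = 0.9168
P_2 = 1/(1+e^{-0.5970}) = 0.6450
L = (1−P_1) × P_2 = 0.0832 × 0.6450 = 0.05364

0.0536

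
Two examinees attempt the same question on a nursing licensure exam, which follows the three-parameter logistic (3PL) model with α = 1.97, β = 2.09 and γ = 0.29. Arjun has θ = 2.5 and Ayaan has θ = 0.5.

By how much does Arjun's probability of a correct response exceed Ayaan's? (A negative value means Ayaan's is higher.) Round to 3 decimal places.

0.461

P(θ) = γ + (1 − γ) · 1 / (1 + exp(−α(θ − β)))
P(Arjun) = 0.7810  [exponent 0.8077]
P(Ayaan) = 0.3197  [exponent -3.1323]
Difference = 0.7810 − 0.3197 = 0.4614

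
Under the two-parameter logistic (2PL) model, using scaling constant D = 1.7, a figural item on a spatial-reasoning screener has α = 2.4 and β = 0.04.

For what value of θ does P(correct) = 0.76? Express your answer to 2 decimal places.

P(θ) = 1 / (1 + exp(−D·α(θ − β)))
logit = ln(0.7600/0.2400) = 1.1527
θ = β + logit/(1.7·α) = 0.04 + 1.1527/4.0800 = 0.3225

0.32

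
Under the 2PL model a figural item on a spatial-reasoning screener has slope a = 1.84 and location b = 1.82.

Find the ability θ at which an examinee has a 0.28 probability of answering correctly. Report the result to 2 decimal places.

1.31

P(θ) = 1 / (1 + exp(−a(θ − b)))
logit = ln(0.2800/0.7200) = -0.9445
θ = b + logit/(a) = 1.82 + (-0.9445)/1.8400 = 1.3067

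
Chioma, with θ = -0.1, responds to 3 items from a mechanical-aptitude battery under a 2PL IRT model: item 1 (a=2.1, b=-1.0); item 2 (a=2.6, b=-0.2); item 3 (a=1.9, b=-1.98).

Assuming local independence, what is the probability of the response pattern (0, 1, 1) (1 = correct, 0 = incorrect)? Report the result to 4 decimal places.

0.0721

P(θ) = 1 / (1 + exp(−a(θ − b)))
P_1 = 1/(1+e^{-1.8900}) = 0.8688
P_2 = 1/(1+e^{-0.2600}) = 0.5646
P_3 = 1/(1+e^{-3.5720}) = 0.9727
L = (1−P_1) × P_2 × P_3 = 0.1312 × 0.5646 × 0.9727 = 0.07208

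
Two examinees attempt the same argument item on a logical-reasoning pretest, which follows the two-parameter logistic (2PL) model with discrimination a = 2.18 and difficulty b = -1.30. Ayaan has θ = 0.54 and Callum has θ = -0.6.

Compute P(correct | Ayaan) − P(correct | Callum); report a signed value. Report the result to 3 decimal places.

P(θ) = 1 / (1 + exp(−a(θ − b)))
P(Ayaan) = 0.9822  [exponent 4.0112]
P(Callum) = 0.8214  [exponent 1.5260]
Difference = 0.9822 − 0.8214 = 0.1608

0.161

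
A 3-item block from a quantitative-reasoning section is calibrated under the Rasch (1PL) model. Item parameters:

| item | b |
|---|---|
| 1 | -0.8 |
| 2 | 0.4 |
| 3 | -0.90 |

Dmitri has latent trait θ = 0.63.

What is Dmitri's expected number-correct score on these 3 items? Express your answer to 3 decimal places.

2.186

P(θ) = 1 / (1 + exp(−(θ − b)))
P_1 = 1/(1+e^{-1.4300}) = 0.8069
P_2 = 1/(1+e^{-0.2300}) = 0.5572
P_3 = 1/(1+e^{-1.5300}) = 0.8220
E[score] = 0.8069 + 0.5572 + 0.8220 = 2.1862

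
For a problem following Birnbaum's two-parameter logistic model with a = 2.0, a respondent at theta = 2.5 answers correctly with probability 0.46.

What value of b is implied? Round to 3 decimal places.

2.580

P(theta) = 1 / (1 + exp(−a(theta − b)))
logit(0.46) = ln(0.46/0.54) = -0.1603
b = theta − logit/(a) = 2.5 − (-0.1603)/2.0000 = 2.5802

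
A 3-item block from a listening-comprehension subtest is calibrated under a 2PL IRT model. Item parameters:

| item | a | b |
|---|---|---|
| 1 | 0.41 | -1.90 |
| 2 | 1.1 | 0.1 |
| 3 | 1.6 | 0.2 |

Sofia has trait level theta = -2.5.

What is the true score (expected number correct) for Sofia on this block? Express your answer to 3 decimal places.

0.506

P(theta) = 1 / (1 + exp(−a(theta − b)))
P_1 = 1/(1+e^{0.2460}) = 0.4388
P_2 = 1/(1+e^{2.8600}) = 0.0542
P_3 = 1/(1+e^{4.3200}) = 0.0131
E[score] = 0.4388 + 0.0542 + 0.0131 = 0.5061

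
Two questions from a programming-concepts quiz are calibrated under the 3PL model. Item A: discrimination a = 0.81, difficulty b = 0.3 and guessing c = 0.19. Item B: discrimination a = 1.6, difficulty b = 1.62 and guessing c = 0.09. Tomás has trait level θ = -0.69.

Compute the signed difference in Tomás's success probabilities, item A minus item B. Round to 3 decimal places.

0.329

P(θ) = c + (1 − c) · 1 / (1 + exp(−a(θ − b)))
P_A = 0.4408
P_B = 0.1120
P_A − P_B = 0.3288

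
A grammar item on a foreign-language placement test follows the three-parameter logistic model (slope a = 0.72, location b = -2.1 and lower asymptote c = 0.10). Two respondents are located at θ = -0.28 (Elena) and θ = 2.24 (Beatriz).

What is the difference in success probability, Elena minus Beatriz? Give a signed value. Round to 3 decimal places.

-0.153

P(θ) = c + (1 − c) · 1 / (1 + exp(−a(θ − b)))
P(Elena) = 0.8088  [exponent 1.3104]
P(Beatriz) = 0.9621  [exponent 3.1248]
Difference = 0.8088 − 0.9621 = -0.1533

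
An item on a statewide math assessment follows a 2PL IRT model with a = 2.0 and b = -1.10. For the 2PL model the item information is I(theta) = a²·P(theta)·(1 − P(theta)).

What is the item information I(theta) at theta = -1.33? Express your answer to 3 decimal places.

P = 1/(1+e^{0.4600}) = 0.3870
P(1−P) = 0.3870 × 0.6130 = 0.2372
I = a² × P(1−P) = 2.0² × 0.2372 = 0.94891

0.949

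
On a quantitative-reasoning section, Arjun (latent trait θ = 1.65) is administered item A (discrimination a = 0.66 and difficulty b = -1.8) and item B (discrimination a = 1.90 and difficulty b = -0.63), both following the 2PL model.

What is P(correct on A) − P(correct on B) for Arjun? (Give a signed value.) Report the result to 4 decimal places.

P(θ) = 1 / (1 + exp(−a(θ − b)))
P_A = 0.9070
P_B = 0.9870
P_A − P_B = -0.0801

-0.0801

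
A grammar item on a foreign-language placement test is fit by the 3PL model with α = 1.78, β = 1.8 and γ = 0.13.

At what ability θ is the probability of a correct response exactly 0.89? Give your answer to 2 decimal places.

2.89

P(θ) = γ + (1 − γ) · 1 / (1 + exp(−α(θ − β)))
Remove guessing floor: (0.89 − 0.13)/(1 − 0.13) = 0.8736
logit = ln(0.8736/0.1264) = 1.9328
θ = β + logit/(α) = 1.8 + 1.9328/1.7800 = 2.8859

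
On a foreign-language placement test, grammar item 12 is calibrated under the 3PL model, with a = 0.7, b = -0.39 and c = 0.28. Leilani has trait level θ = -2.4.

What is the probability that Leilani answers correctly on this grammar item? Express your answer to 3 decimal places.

0.422

P(θ) = c + (1 − c) · 1 / (1 + exp(−a(θ − b)))
Exponent: 0.7 × (-2.4 − (-0.39)) = -1.4070
1/(1 + e^{1.4070}) = 0.1967
P = 0.28 + 0.72 × 0.1967 = 0.4216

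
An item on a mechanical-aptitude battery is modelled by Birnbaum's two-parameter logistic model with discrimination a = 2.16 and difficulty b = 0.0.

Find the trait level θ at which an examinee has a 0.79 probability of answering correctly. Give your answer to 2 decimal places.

0.61

P(θ) = 1 / (1 + exp(−a(θ − b)))
logit = ln(0.7900/0.2100) = 1.3249
θ = b + logit/(a) = 0.0 + 1.3249/2.1600 = 0.6134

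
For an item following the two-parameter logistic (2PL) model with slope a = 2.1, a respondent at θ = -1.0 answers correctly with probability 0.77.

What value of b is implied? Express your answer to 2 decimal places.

-1.58

P(θ) = 1 / (1 + exp(−a(θ − b)))
logit(0.77) = ln(0.77/0.23) = 1.2083
b = θ − logit/(a) = -1.0 − 1.2083/2.1000 = -1.5754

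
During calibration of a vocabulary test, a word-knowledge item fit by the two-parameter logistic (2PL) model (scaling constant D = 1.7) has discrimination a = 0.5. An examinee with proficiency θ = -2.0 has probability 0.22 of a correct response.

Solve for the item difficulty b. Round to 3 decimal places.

-0.511

P(θ) = 1 / (1 + exp(−D·a(θ − b)))
logit(0.22) = ln(0.22/0.78) = -1.2657
b = θ − logit/(1.7·a) = -2.0 − (-1.2657)/0.8500 = -0.5110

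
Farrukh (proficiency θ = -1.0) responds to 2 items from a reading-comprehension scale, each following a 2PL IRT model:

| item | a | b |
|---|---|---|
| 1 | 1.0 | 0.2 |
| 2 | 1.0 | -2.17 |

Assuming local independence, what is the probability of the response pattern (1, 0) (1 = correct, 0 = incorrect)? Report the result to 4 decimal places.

0.0548

P(θ) = 1 / (1 + exp(−a(θ − b)))
P_1 = 1/(1+e^{1.2000}) = 0.2315
P_2 = 1/(1+e^{-1.1700}) = 0.7631
L = P_1 × (1−P_2) = 0.2315 × 0.2369 = 0.05483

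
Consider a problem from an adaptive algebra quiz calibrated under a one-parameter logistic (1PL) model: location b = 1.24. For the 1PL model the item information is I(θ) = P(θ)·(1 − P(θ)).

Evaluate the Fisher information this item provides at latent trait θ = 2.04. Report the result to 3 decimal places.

0.214

P = 1/(1+e^{-0.8000}) = 0.6900
P(1−P) = 0.6900 × 0.3100 = 0.2139
I = P(1−P) = 0.21391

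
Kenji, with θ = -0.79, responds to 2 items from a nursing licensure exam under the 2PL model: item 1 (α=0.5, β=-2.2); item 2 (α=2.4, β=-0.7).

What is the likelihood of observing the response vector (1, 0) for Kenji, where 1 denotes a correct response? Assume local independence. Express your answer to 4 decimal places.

0.3706

P(θ) = 1 / (1 + exp(−α(θ − β)))
P_1 = 1/(1+e^{-0.7050}) = 0.6693
P_2 = 1/(1+e^{0.2160}) = 0.4462
L = P_1 × (1−P_2) = 0.6693 × 0.5538 = 0.37065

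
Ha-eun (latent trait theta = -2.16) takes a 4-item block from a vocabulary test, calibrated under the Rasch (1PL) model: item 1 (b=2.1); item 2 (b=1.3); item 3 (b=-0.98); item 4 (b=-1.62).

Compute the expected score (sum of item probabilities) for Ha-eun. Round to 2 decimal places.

P(theta) = 1 / (1 + exp(−(theta − b)))
P_1 = 1/(1+e^{4.2600}) = 0.0139
P_2 = 1/(1+e^{3.4600}) = 0.0305
P_3 = 1/(1+e^{1.1800}) = 0.2351
P_4 = 1/(1+e^{0.5400}) = 0.3682
E[score] = 0.0139 + 0.0305 + 0.2351 + 0.3682 = 0.6476

0.65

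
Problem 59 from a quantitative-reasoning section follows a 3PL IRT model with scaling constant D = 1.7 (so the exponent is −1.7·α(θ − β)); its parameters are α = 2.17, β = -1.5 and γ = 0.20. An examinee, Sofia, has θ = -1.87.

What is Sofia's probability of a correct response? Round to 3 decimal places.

P(θ) = γ + (1 − γ) · 1 / (1 + exp(−D·α(θ − β)))
Exponent: 1.7 × 2.17 × (-1.87 − (-1.5)) = -1.3649
1/(1 + e^{1.3649}) = 0.2034
P = 0.20 + 0.80 × 0.2034 = 0.3628

0.363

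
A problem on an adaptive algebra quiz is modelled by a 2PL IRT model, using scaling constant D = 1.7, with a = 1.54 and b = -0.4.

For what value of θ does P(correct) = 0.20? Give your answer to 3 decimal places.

-0.930

P(θ) = 1 / (1 + exp(−D·a(θ − b)))
logit = ln(0.2000/0.8000) = -1.3863
θ = b + logit/(1.7·a) = -0.4 + (-1.3863)/2.6180 = -0.9295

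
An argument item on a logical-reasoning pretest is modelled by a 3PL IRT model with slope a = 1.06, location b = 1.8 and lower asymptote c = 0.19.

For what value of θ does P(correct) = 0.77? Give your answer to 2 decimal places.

2.67

P(θ) = c + (1 − c) · 1 / (1 + exp(−a(θ − b)))
Remove guessing floor: (0.77 − 0.19)/(1 − 0.19) = 0.7160
logit = ln(0.7160/0.2840) = 0.9249
θ = b + logit/(a) = 1.8 + 0.9249/1.0600 = 2.6726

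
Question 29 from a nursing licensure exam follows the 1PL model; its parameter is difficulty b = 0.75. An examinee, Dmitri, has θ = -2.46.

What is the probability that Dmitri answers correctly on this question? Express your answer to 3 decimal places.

P(θ) = 1 / (1 + exp(−(θ − b)))
Exponent: (-2.46 − 0.75) = -3.2100
1/(1 + e^{3.2100}) = 0.0388
P = 0.0388

0.039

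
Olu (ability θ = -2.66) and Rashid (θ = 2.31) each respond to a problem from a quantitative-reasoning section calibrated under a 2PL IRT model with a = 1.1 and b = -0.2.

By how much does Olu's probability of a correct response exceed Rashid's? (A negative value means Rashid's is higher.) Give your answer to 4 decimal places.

P(θ) = 1 / (1 + exp(−a(θ − b)))
P(Olu) = 0.0626  [exponent -2.7060]
P(Rashid) = 0.9405  [exponent 2.7610]
Difference = 0.0626 − 0.9405 = -0.8779

-0.8779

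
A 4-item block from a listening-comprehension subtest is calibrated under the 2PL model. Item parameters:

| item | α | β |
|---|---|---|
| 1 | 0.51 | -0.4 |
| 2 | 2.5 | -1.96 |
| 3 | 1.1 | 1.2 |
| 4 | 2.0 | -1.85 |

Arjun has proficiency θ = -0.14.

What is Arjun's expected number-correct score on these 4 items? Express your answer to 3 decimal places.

P(θ) = 1 / (1 + exp(−α(θ − β)))
P_1 = 1/(1+e^{-0.1326}) = 0.5331
P_2 = 1/(1+e^{-4.5500}) = 0.9895
P_3 = 1/(1+e^{1.4740}) = 0.1863
P_4 = 1/(1+e^{-3.4200}) = 0.9683
E[score] = 0.5331 + 0.9895 + 0.1863 + 0.9683 = 2.6773

2.677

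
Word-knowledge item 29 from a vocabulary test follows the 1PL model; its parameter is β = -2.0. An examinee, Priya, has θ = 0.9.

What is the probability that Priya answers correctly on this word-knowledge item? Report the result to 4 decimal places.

0.9478

P(θ) = 1 / (1 + exp(−(θ − β)))
Exponent: (0.9 − (-2.0)) = 2.9000
1/(1 + e^{-2.9000}) = 0.9478
P = 0.9478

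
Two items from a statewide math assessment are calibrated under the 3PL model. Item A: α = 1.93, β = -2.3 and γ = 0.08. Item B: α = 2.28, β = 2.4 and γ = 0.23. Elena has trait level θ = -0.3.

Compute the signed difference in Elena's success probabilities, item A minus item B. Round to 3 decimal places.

0.749

P(θ) = γ + (1 − γ) · 1 / (1 + exp(−α(θ − β)))
P_A = 0.9810
P_B = 0.2316
P_A − P_B = 0.7494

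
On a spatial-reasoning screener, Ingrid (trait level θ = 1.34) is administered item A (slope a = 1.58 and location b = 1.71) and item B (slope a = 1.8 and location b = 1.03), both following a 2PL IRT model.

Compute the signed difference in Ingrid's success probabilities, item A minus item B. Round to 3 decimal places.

-0.278

P(θ) = 1 / (1 + exp(−a(θ − b)))
P_A = 0.3579
P_B = 0.6360
P_A − P_B = -0.2781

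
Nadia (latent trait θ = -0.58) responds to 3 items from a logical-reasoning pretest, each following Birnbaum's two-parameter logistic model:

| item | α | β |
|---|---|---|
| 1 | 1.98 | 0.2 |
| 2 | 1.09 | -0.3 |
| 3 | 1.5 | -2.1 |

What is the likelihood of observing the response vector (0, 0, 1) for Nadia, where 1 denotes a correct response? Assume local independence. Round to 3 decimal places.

0.430

P(θ) = 1 / (1 + exp(−α(θ − β)))
P_1 = 1/(1+e^{1.5444}) = 0.1759
P_2 = 1/(1+e^{0.3052}) = 0.4243
P_3 = 1/(1+e^{-2.2800}) = 0.9072
L = (1−P_1) × (1−P_2) × P_3 = 0.8241 × 0.5757 × 0.9072 = 0.43042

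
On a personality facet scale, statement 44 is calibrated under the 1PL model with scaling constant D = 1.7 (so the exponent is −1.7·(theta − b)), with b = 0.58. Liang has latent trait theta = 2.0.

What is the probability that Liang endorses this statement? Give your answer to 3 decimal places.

P(theta) = 1 / (1 + exp(−D·(theta − b)))
Exponent: 1.7 × (2.0 − 0.58) = 2.4140
1/(1 + e^{-2.4140}) = 0.9179
P = 0.9179

0.918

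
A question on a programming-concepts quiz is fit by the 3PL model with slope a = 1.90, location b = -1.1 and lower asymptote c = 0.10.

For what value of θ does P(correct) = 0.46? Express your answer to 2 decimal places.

-1.31

P(θ) = c + (1 − c) · 1 / (1 + exp(−a(θ − b)))
Remove guessing floor: (0.46 − 0.10)/(1 − 0.10) = 0.4000
logit = ln(0.4000/0.6000) = -0.4055
θ = b + logit/(a) = -1.1 + (-0.4055)/1.9000 = -1.3134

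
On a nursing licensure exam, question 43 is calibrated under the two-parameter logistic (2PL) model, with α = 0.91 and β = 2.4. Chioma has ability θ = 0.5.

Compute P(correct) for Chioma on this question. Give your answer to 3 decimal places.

0.151

P(θ) = 1 / (1 + exp(−α(θ − β)))
Exponent: 0.91 × (0.5 − 2.4) = -1.7290
1/(1 + e^{1.7290}) = 0.1507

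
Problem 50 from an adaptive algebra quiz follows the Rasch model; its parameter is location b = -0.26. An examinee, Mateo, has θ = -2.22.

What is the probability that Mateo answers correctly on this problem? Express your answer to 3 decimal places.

0.123

P(θ) = 1 / (1 + exp(−(θ − b)))
Exponent: (-2.22 − (-0.26)) = -1.9600
1/(1 + e^{1.9600}) = 0.1235
P = 0.1235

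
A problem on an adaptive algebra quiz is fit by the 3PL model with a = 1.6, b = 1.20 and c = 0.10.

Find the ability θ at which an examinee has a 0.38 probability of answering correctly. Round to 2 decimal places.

0.70

P(θ) = c + (1 − c) · 1 / (1 + exp(−a(θ − b)))
Remove guessing floor: (0.38 − 0.10)/(1 − 0.10) = 0.3111
logit = ln(0.3111/0.6889) = -0.7949
θ = b + logit/(a) = 1.20 + (-0.7949)/1.6000 = 0.7032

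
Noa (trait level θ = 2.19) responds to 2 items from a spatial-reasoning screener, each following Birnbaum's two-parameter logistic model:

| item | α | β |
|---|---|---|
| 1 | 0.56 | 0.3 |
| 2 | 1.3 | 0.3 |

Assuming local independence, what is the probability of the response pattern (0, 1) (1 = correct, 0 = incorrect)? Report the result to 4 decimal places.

0.2373

P(θ) = 1 / (1 + exp(−α(θ − β)))
P_1 = 1/(1+e^{-1.0584}) = 0.7424
P_2 = 1/(1+e^{-2.4570}) = 0.9211
L = (1−P_1) × P_2 = 0.2576 × 0.9211 = 0.23728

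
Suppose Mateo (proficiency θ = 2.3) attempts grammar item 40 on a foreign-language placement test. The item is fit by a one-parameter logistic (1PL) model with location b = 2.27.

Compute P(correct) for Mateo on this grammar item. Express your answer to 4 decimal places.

0.5075

P(θ) = 1 / (1 + exp(−(θ − b)))
Exponent: (2.3 − 2.27) = 0.0300
1/(1 + e^{-0.0300}) = 0.5075
P = 0.5075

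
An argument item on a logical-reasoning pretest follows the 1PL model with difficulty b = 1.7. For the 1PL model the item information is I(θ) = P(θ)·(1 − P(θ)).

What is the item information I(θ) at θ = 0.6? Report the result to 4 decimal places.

P = 1/(1+e^{1.1000}) = 0.2497
P(1−P) = 0.2497 × 0.7503 = 0.1874
I = P(1−P) = 0.18737

0.1874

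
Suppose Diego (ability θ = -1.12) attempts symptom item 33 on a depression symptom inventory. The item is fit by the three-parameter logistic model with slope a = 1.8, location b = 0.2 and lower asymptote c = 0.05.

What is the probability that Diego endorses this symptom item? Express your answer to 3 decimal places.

0.131

P(θ) = c + (1 − c) · 1 / (1 + exp(−a(θ − b)))
Exponent: 1.8 × (-1.12 − 0.2) = -2.3760
1/(1 + e^{2.3760}) = 0.0850
P = 0.05 + 0.95 × 0.0850 = 0.1308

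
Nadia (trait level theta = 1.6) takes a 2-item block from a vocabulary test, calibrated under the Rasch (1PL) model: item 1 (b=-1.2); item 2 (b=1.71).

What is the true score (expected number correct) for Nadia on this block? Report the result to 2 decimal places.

P(theta) = 1 / (1 + exp(−(theta − b)))
P_1 = 1/(1+e^{-2.8000}) = 0.9427
P_2 = 1/(1+e^{0.1100}) = 0.4725
E[score] = 0.9427 + 0.4725 = 1.4152

1.42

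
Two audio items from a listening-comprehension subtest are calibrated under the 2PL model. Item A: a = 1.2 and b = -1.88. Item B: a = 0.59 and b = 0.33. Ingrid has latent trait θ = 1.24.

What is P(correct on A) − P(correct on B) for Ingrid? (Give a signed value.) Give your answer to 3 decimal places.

P(θ) = 1 / (1 + exp(−a(θ − b)))
P_A = 0.9769
P_B = 0.6311
P_A − P_B = 0.3458

0.346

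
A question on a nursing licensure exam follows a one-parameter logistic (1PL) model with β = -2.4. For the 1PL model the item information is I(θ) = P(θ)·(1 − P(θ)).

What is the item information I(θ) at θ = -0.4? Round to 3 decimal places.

P = 1/(1+e^{-2.0000}) = 0.8808
P(1−P) = 0.8808 × 0.1192 = 0.1050
I = P(1−P) = 0.10499

0.105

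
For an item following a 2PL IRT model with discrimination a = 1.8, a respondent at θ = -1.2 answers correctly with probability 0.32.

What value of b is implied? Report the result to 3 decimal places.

-0.781

P(θ) = 1 / (1 + exp(−a(θ − b)))
logit(0.32) = ln(0.32/0.68) = -0.7538
b = θ − logit/(a) = -1.2 − (-0.7538)/1.8000 = -0.7812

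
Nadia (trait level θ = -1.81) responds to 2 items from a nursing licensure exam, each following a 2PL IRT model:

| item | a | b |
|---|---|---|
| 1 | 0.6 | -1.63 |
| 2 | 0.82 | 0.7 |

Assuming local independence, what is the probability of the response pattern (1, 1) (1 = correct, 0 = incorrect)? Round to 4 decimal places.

0.0536

P(θ) = 1 / (1 + exp(−a(θ − b)))
P_1 = 1/(1+e^{0.1080}) = 0.4730
P_2 = 1/(1+e^{2.0582}) = 0.1132
L = P_1 × P_2 = 0.4730 × 0.1132 = 0.05356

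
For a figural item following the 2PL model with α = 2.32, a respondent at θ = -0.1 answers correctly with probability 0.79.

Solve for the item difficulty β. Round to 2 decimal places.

-0.67

P(θ) = 1 / (1 + exp(−α(θ − β)))
logit(0.79) = ln(0.79/0.21) = 1.3249
β = θ − logit/(α) = -0.1 − 1.3249/2.3200 = -0.6711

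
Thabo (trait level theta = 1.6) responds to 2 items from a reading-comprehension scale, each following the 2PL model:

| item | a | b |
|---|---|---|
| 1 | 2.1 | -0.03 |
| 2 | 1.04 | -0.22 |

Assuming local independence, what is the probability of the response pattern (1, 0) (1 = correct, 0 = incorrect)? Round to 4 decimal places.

P(theta) = 1 / (1 + exp(−a(theta − b)))
P_1 = 1/(1+e^{-3.4230}) = 0.9684
P_2 = 1/(1+e^{-1.8928}) = 0.8691
L = P_1 × (1−P_2) = 0.9684 × 0.1309 = 0.12679

0.1268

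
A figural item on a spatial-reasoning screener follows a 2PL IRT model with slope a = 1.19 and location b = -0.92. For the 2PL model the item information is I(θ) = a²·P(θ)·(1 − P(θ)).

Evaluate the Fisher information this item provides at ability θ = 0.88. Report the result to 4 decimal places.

0.1332

P = 1/(1+e^{-2.1420}) = 0.8949
P(1−P) = 0.8949 × 0.1051 = 0.0940
I = a² × P(1−P) = 1.19² × 0.0940 = 0.13317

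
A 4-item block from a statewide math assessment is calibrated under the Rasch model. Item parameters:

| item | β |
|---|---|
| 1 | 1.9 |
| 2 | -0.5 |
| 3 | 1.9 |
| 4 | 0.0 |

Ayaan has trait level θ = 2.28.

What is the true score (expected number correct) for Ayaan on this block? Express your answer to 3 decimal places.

P(θ) = 1 / (1 + exp(−(θ − β)))
P_1 = 1/(1+e^{-0.3800}) = 0.5939
P_2 = 1/(1+e^{-2.7800}) = 0.9416
P_3 = 1/(1+e^{-0.3800}) = 0.5939
P_4 = 1/(1+e^{-2.2800}) = 0.9072
E[score] = 0.5939 + 0.9416 + 0.5939 + 0.9072 = 3.0365

3.037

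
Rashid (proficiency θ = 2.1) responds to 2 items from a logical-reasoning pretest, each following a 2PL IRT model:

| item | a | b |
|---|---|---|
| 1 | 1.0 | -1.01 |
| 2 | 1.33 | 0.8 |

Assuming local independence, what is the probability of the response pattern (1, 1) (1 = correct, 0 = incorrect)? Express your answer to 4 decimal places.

0.8130

P(θ) = 1 / (1 + exp(−a(θ − b)))
P_1 = 1/(1+e^{-3.1100}) = 0.9573
P_2 = 1/(1+e^{-1.7290}) = 0.8493
L = P_1 × P_2 = 0.9573 × 0.8493 = 0.81302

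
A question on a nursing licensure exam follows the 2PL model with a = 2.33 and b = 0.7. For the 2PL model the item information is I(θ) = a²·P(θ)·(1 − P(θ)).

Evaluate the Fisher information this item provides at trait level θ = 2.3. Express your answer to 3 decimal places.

P = 1/(1+e^{-3.7280}) = 0.9765
P(1−P) = 0.9765 × 0.0235 = 0.0229
I = a² × P(1−P) = 2.33² × 0.0229 = 0.12446

0.124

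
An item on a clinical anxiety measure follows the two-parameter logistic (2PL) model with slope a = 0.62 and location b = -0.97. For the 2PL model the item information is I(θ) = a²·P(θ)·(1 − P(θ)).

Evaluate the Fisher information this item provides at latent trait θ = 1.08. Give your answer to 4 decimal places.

P = 1/(1+e^{-1.2710}) = 0.7809
P(1−P) = 0.7809 × 0.2191 = 0.1711
I = a² × P(1−P) = 0.62² × 0.1711 = 0.06577

0.0658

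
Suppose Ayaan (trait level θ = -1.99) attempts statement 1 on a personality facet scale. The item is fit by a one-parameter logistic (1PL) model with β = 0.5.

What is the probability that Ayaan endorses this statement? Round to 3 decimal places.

P(θ) = 1 / (1 + exp(−(θ − β)))
Exponent: (-1.99 − 0.5) = -2.4900
1/(1 + e^{2.4900}) = 0.0766
P = 0.0766

0.077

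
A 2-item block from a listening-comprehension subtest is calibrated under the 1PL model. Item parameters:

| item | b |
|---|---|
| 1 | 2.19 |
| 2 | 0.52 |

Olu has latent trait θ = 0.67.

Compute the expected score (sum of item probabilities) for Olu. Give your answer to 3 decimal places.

0.717

P(θ) = 1 / (1 + exp(−(θ − b)))
P_1 = 1/(1+e^{1.5200}) = 0.1795
P_2 = 1/(1+e^{-0.1500}) = 0.5374
E[score] = 0.1795 + 0.5374 = 0.7169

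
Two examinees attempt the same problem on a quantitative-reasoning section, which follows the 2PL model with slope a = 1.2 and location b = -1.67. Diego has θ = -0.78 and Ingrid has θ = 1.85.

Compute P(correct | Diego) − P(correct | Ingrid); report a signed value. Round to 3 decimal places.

-0.241

P(θ) = 1 / (1 + exp(−a(θ − b)))
P(Diego) = 0.7442  [exponent 1.0680]
P(Ingrid) = 0.9856  [exponent 4.2240]
Difference = 0.7442 − 0.9856 = -0.2414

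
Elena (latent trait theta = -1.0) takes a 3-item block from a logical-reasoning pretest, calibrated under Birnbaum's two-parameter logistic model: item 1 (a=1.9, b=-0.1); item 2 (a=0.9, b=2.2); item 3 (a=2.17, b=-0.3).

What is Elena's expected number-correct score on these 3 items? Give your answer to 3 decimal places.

0.386

P(theta) = 1 / (1 + exp(−a(theta − b)))
P_1 = 1/(1+e^{1.7100}) = 0.1532
P_2 = 1/(1+e^{2.8800}) = 0.0532
P_3 = 1/(1+e^{1.5190}) = 0.1796
E[score] = 0.1532 + 0.0532 + 0.1796 = 0.3859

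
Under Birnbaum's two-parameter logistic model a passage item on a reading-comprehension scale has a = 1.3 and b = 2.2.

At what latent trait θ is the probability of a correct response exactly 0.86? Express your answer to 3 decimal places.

P(θ) = 1 / (1 + exp(−a(θ − b)))
logit = ln(0.8600/0.1400) = 1.8153
θ = b + logit/(a) = 2.2 + 1.8153/1.3000 = 3.5964

3.596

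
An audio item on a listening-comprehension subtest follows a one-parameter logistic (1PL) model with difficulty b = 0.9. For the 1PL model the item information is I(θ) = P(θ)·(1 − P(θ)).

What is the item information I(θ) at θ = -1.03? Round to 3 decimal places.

P = 1/(1+e^{1.9300}) = 0.1268
P(1−P) = 0.1268 × 0.8732 = 0.1107
I = P(1−P) = 0.11068

0.111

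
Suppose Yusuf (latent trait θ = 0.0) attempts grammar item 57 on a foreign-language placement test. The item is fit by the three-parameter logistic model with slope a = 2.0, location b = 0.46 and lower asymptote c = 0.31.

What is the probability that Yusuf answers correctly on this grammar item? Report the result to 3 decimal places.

0.507

P(θ) = c + (1 − c) · 1 / (1 + exp(−a(θ − b)))
Exponent: 2.0 × (0.0 − 0.46) = -0.9200
1/(1 + e^{0.9200}) = 0.2850
P = 0.31 + 0.69 × 0.2850 = 0.5066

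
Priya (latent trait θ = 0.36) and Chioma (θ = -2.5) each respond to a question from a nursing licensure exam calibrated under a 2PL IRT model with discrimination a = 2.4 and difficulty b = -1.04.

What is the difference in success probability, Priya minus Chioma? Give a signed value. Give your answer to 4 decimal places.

0.9372

P(θ) = 1 / (1 + exp(−a(θ − b)))
P(Priya) = 0.9664  [exponent 3.3600]
P(Chioma) = 0.0292  [exponent -3.5040]
Difference = 0.9664 − 0.0292 = 0.9372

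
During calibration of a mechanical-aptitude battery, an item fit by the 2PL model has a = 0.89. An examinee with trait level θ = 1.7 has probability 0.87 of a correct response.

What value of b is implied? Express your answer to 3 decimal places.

-0.436

P(θ) = 1 / (1 + exp(−a(θ − b)))
logit(0.87) = ln(0.87/0.13) = 1.9010
b = θ − logit/(a) = 1.7 − 1.9010/0.8900 = -0.4359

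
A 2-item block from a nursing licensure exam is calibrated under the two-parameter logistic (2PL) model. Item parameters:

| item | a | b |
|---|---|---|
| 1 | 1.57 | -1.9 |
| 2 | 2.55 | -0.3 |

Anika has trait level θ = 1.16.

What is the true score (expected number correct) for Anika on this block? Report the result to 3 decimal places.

P(θ) = 1 / (1 + exp(−a(θ − b)))
P_1 = 1/(1+e^{-4.8042}) = 0.9919
P_2 = 1/(1+e^{-3.7230}) = 0.9764
E[score] = 0.9919 + 0.9764 = 1.9683

1.968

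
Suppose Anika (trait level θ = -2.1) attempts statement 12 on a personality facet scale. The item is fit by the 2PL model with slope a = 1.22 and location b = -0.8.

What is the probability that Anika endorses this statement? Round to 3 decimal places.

P(θ) = 1 / (1 + exp(−a(θ − b)))
Exponent: 1.22 × (-2.1 − (-0.8)) = -1.5860
1/(1 + e^{1.5860}) = 0.1699

0.170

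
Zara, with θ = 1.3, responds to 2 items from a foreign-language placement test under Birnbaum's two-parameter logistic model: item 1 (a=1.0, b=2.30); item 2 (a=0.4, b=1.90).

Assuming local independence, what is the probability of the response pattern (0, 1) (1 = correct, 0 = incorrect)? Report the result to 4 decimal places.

P(θ) = 1 / (1 + exp(−a(θ − b)))
P_1 = 1/(1+e^{1.0000}) = 0.2689
P_2 = 1/(1+e^{0.2400}) = 0.4403
L = (1−P_1) × P_2 = 0.7311 × 0.4403 = 0.32188

0.3219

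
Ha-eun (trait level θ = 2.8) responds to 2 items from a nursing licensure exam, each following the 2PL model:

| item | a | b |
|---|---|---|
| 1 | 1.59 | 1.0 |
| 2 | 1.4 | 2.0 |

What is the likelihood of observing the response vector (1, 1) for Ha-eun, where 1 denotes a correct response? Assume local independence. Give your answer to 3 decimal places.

P(θ) = 1 / (1 + exp(−a(θ − b)))
P_1 = 1/(1+e^{-2.8620}) = 0.9459
P_2 = 1/(1+e^{-1.1200}) = 0.7540
L = P_1 × P_2 = 0.9459 × 0.7540 = 0.71322

0.713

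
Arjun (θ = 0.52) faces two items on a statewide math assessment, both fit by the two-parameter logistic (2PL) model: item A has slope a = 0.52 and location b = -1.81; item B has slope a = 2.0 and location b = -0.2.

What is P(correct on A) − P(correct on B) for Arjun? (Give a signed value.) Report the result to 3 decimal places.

P(θ) = 1 / (1 + exp(−a(θ − b)))
P_A = 0.7706
P_B = 0.8085
P_A − P_B = -0.0379

-0.038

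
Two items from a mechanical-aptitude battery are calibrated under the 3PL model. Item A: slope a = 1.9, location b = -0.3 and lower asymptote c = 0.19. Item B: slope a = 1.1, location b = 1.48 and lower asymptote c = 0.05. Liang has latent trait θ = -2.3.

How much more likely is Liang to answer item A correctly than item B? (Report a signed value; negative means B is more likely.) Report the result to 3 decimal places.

P(θ) = c + (1 − c) · 1 / (1 + exp(−a(θ − b)))
P_A = 0.2077
P_B = 0.0646
P_A − P_B = 0.1431

0.143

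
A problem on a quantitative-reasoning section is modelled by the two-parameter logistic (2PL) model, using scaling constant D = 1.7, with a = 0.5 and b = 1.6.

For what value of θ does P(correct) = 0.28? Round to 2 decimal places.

P(θ) = 1 / (1 + exp(−D·a(θ − b)))
logit = ln(0.2800/0.7200) = -0.9445
θ = b + logit/(1.7·a) = 1.6 + (-0.9445)/0.8500 = 0.4889

0.49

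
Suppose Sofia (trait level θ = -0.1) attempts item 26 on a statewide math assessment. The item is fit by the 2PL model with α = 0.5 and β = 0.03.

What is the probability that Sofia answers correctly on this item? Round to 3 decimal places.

P(θ) = 1 / (1 + exp(−α(θ − β)))
Exponent: 0.5 × (-0.1 − 0.03) = -0.0650
1/(1 + e^{0.0650}) = 0.4838

0.484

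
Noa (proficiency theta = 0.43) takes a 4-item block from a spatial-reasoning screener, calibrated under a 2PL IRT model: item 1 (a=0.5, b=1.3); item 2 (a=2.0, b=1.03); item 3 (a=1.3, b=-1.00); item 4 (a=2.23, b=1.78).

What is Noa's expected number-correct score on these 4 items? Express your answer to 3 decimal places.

P(theta) = 1 / (1 + exp(−a(theta − b)))
P_1 = 1/(1+e^{0.4350}) = 0.3929
P_2 = 1/(1+e^{1.2000}) = 0.2315
P_3 = 1/(1+e^{-1.8590}) = 0.8652
P_4 = 1/(1+e^{3.0105}) = 0.0470
E[score] = 0.3929 + 0.2315 + 0.8652 + 0.0470 = 1.5365

1.537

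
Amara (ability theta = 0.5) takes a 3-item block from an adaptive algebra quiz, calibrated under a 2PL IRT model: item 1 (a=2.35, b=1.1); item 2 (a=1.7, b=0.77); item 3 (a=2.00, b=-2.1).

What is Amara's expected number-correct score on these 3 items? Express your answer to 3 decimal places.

P(theta) = 1 / (1 + exp(−a(theta − b)))
P_1 = 1/(1+e^{1.4100}) = 0.1962
P_2 = 1/(1+e^{0.4590}) = 0.3872
P_3 = 1/(1+e^{-5.2000}) = 0.9945
E[score] = 0.1962 + 0.3872 + 0.9945 = 1.5780

1.578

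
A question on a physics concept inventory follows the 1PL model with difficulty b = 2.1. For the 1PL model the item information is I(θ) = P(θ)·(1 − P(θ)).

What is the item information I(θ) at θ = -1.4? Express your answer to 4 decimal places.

0.0285

P = 1/(1+e^{3.5000}) = 0.0293
P(1−P) = 0.0293 × 0.9707 = 0.0285
I = P(1−P) = 0.02845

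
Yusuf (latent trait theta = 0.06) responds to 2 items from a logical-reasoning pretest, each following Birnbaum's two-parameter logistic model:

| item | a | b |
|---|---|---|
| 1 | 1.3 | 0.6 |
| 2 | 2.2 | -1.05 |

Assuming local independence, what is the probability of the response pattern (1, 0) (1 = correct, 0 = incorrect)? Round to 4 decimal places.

0.0265

P(theta) = 1 / (1 + exp(−a(theta − b)))
P_1 = 1/(1+e^{0.7020}) = 0.3314
P_2 = 1/(1+e^{-2.4420}) = 0.9200
L = P_1 × (1−P_2) = 0.3314 × 0.0800 = 0.02652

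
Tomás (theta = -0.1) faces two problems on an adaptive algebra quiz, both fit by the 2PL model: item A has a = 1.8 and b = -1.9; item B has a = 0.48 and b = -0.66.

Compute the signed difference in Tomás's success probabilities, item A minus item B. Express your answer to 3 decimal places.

P(theta) = 1 / (1 + exp(−a(theta − b)))
P_A = 0.9623
P_B = 0.5668
P_A − P_B = 0.3955

0.396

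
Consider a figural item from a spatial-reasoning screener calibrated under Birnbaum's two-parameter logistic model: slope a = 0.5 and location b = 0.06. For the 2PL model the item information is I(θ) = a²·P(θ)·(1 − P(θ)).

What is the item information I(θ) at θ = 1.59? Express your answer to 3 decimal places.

P = 1/(1+e^{-0.7650}) = 0.6824
P(1−P) = 0.6824 × 0.3176 = 0.2167
I = a² × P(1−P) = 0.5² × 0.2167 = 0.05418

0.054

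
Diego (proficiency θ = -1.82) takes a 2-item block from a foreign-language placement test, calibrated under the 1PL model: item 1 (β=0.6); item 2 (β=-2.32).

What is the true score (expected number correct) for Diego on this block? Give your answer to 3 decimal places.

0.704

P(θ) = 1 / (1 + exp(−(θ − β)))
P_1 = 1/(1+e^{2.4200}) = 0.0817
P_2 = 1/(1+e^{-0.5000}) = 0.6225
E[score] = 0.0817 + 0.6225 = 0.7041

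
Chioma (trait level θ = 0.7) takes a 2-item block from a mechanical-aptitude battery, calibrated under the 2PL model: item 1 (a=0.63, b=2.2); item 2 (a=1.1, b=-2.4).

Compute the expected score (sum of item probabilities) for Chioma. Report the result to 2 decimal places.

P(θ) = 1 / (1 + exp(−a(θ − b)))
P_1 = 1/(1+e^{0.9450}) = 0.2799
P_2 = 1/(1+e^{-3.4100}) = 0.9680
E[score] = 0.2799 + 0.9680 = 1.2479

1.25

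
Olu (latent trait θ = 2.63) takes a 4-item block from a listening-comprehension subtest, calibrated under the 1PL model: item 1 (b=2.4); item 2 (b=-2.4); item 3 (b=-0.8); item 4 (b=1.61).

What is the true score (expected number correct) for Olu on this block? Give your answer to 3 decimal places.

3.254

P(θ) = 1 / (1 + exp(−(θ − b)))
P_1 = 1/(1+e^{-0.2300}) = 0.5572
P_2 = 1/(1+e^{-5.0300}) = 0.9935
P_3 = 1/(1+e^{-3.4300}) = 0.9686
P_4 = 1/(1+e^{-1.0200}) = 0.7350
E[score] = 0.5572 + 0.9935 + 0.9686 + 0.7350 = 3.2544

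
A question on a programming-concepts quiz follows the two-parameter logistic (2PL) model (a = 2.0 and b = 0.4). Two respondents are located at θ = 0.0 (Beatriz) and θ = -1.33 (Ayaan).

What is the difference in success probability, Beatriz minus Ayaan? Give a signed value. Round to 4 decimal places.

P(θ) = 1 / (1 + exp(−a(θ − b)))
P(Beatriz) = 0.3100  [exponent -0.8000]
P(Ayaan) = 0.0305  [exponent -3.4600]
Difference = 0.3100 − 0.0305 = 0.2796

0.2796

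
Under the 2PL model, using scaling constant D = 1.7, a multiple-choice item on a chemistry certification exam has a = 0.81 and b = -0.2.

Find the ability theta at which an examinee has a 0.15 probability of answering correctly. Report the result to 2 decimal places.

P(theta) = 1 / (1 + exp(−D·a(theta − b)))
logit = ln(0.1500/0.8500) = -1.7346
theta = b + logit/(1.7·a) = -0.2 + (-1.7346)/1.3770 = -1.4597

-1.46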